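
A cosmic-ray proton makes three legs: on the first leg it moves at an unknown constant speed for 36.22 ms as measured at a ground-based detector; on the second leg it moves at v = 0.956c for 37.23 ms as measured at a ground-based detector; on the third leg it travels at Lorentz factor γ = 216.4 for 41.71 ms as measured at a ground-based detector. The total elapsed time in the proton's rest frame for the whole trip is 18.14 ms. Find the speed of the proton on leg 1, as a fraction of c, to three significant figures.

Leg 1: speed unknown; τ_1 = 36.22/γ_1.
Leg 2: γ = 1/√(1 − 0.956²) = 1/√0.08606 = 3.409; τ_2 = 37.23/3.409 = 10.92 ms.
Leg 3: γ = 216.4; τ_3 = 41.71/216.4 = 0.1927 ms.
Total proper time: τ_1 + 10.92 + 0.1927 = 18.14, so τ_1 = 18.14 − 11.11 = 7.025 ms.
γ_1 = 36.22/7.025 = 5.156; β = √(1 − 1/γ²) = √0.9624.

β = 0.981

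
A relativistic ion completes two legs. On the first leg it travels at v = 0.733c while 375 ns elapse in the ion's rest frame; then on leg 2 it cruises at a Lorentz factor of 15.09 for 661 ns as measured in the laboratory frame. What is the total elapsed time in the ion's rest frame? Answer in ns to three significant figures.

Leg 1: 375 ns is already measured in the ion's rest frame.
Leg 2: γ = 15.09; τ_2 = 661/15.09 = 43.80 ns.
Total: 375.0 + 43.80 ns.

τ = 419 ns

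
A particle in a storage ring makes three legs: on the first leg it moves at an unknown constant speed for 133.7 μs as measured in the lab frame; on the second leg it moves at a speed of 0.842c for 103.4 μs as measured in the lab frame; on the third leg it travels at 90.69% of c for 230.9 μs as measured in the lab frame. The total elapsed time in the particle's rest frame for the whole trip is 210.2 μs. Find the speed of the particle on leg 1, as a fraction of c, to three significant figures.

Leg 1: speed unknown; τ_1 = 133.7/γ_1.
Leg 2: γ = 1/√(1 − 0.842²) = 1/√0.2910 = 1.854; τ_2 = 103.4/1.854 = 55.78 μs.
Leg 3: β = 0.9069; γ = 1/√(1 − 0.9069²) = 1/√0.1775 = 2.373; τ_3 = 230.9/2.373 = 97.29 μs.
Total proper time: τ_1 + 55.78 + 97.29 = 210.2, so τ_1 = 210.2 − 153.1 = 57.13 μs.
γ_1 = 133.7/57.13 = 2.340; β = √(1 − 1/γ²) = √0.8174.

β = 0.904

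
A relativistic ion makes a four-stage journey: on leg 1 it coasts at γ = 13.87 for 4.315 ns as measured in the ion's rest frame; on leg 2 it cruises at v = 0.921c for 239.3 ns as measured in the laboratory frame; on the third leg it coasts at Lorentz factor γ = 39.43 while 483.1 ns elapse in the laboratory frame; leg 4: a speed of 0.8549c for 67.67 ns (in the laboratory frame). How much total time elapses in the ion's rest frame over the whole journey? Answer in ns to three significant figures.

Leg 1: 4.315 ns is already measured in the ion's rest frame.
Leg 2: γ = 1/√(1 − 0.921²) = 1/√0.1518 = 2.567; τ_2 = 239.3/2.567 = 93.22 ns.
Leg 3: γ = 39.43; τ_3 = 483.1/39.43 = 12.25 ns.
Leg 4: γ = 1/√(1 − 0.8549²) = 1/√0.2691 = 1.928; τ_4 = 67.67/1.928 = 35.11 ns.
Total: 4.315 + 93.22 + 12.25 + 35.11 ns.

τ = 145 ns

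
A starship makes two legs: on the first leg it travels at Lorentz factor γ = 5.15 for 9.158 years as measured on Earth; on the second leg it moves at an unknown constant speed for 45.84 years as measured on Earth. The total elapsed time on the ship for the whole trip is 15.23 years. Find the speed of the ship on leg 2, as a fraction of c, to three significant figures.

Leg 1: γ = 5.15; τ_1 = 9.158/5.150 = 1.778 years.
Leg 2: speed unknown; τ_2 = 45.84/γ_2.
Total proper time: 1.778 + τ_2 = 15.23, so τ_2 = 15.23 − 1.778 = 13.45 years.
γ_2 = 45.84/13.45 = 3.408; β = √(1 − 1/γ²) = √0.9139.

β = 0.956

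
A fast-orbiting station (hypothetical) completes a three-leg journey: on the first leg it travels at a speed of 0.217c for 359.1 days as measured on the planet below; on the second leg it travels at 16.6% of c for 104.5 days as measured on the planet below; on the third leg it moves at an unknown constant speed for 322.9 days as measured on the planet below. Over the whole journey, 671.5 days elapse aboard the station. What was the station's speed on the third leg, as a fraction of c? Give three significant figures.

Leg 1: γ = 1/√(1 − 0.217²) = 1/√0.9529 = 1.024; τ_1 = 359.1/1.024 = 350.5 days.
Leg 2: β = 0.166; γ = 1/√(1 − 0.166²) = 1/√0.9724 = 1.014; τ_2 = 104.5/1.014 = 103.1 days.
Leg 3: speed unknown; τ_3 = 322.9/γ_3.
Total proper time: 350.5 + 103.1 + τ_3 = 671.5, so τ_3 = 671.5 − 453.6 = 217.9 days.
γ_3 = 322.9/217.9 = 1.482; β = √(1 − 1/γ²) = √0.5446.

β = 0.738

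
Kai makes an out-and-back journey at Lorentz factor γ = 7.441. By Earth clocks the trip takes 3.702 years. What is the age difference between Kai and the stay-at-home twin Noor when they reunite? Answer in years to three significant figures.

γ = 7.441
Kai's elapsed proper time: τ = 3.702/7.441 = 0.4975 years.
Age gap = Δt − τ = 3.702 − 0.4975 years.

Δt − τ = 3.20 years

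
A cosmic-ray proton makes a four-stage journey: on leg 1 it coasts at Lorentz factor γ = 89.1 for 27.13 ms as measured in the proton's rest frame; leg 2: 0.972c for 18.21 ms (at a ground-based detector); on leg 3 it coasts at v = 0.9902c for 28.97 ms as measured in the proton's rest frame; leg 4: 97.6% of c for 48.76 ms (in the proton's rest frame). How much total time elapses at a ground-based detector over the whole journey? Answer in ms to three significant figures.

Δt = 2870 ms

Leg 1: γ = 89.1; Δt_1 = 89.10 × 27.13 = 2417 ms.
Leg 2: 18.21 ms is already measured at a ground-based detector.
Leg 3: γ = 1/√(1 − 0.9902²) = 1/√0.01950 = 7.160; Δt_3 = 7.160 × 28.97 = 207.4 ms.
Leg 4: β = 0.976; γ = 1/√(1 − 0.976²) = 1/√0.04742 = 4.592; Δt_4 = 4.592 × 48.76 = 223.9 ms.
Total: 2417 + 18.21 + 207.4 + 223.9 ms.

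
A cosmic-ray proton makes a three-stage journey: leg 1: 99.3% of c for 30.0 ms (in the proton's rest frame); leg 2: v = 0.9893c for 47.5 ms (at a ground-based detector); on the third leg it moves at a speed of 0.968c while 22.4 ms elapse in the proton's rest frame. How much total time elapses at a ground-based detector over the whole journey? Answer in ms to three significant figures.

Leg 1: β = 0.993; γ = 1/√(1 − 0.993²) = 1/√0.01395 = 8.466; Δt_1 = 8.466 × 30.0 = 254.0 ms.
Leg 2: 47.5 ms is already measured at a ground-based detector.
Leg 3: γ = 1/√(1 − 0.968²) = 1/√0.06298 = 3.985; Δt_3 = 3.985 × 22.4 = 89.26 ms.
Total: 254.0 + 47.50 + 89.26 ms.

Δt = 391 ms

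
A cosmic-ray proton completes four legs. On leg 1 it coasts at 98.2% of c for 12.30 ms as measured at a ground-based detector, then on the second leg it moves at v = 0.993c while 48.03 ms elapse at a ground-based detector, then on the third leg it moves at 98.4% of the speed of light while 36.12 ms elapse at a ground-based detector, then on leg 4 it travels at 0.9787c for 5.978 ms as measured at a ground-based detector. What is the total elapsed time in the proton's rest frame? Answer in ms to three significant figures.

τ = 15.7 ms

Leg 1: β = 0.982; γ = 1/√(1 − 0.982²) = 1/√0.03568 = 5.294; τ_1 = 12.30/5.294 = 2.323 ms.
Leg 2: γ = 1/√(1 − 0.993²) = 1/√0.01395 = 8.466; τ_2 = 48.03/8.466 = 5.673 ms.
Leg 3: β = 0.984; γ = 1/√(1 − 0.984²) = 1/√0.03174 = 5.613; τ_3 = 36.12/5.613 = 6.435 ms.
Leg 4: γ = 1/√(1 − 0.9787²) = 1/√0.04215 = 4.871; τ_4 = 5.978/4.871 = 1.227 ms.
Total: 2.323 + 5.673 + 6.435 + 1.227 ms.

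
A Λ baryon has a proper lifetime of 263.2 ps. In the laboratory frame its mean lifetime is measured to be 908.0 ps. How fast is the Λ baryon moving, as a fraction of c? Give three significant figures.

v = 0.957c

γ = Δt/τ₀ = 908.0/263.2 = 3.450
β = √(1 − 1/γ²) = √(1 − 0.08402) = √0.9160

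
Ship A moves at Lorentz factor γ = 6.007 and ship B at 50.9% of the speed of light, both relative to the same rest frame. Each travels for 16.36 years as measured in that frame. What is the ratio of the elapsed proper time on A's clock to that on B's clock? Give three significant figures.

τ_A/τ_B = 0.193

A: γ = 6.007. B: β = 0.509; γ = 1/√(1 − 0.509²) = 1/√0.7409 = 1.162.
τ_A/τ_B = γ_B/γ_A = 1.162/6.007 = 0.1934, so τ_A/τ_B = 0.1934.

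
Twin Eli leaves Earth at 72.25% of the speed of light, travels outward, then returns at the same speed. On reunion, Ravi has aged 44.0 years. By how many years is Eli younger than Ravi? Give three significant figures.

Δt − τ = 13.6 years

β = 0.7225; γ = 1/√(1 − 0.7225²) = 1/√0.4780 = 1.446
Eli's elapsed proper time: τ = 44.0/1.446 = 30.42 years.
Age gap = Δt − τ = 44.0 − 30.42 years.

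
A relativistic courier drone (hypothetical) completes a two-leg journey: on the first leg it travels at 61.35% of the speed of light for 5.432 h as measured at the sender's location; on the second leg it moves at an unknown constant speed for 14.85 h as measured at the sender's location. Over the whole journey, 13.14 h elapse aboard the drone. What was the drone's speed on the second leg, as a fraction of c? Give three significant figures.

Leg 1: β = 0.6135; γ = 1/√(1 − 0.6135²) = 1/√0.6236 = 1.266; τ_1 = 5.432/1.266 = 4.290 h.
Leg 2: speed unknown; τ_2 = 14.85/γ_2.
Total proper time: 4.290 + τ_2 = 13.14, so τ_2 = 13.14 − 4.290 = 8.850 h.
γ_2 = 14.85/8.850 = 1.678; β = √(1 − 1/γ²) = √0.6448.

β = 0.803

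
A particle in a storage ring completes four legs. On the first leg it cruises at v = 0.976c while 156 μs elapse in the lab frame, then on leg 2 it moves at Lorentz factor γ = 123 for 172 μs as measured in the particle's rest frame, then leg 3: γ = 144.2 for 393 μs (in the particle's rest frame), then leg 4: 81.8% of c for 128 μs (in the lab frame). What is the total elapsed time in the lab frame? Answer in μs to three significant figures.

Leg 1: 156 μs is already measured in the lab frame.
Leg 2: γ = 123; Δt_2 = 123.0 × 172 = 2.116×10⁴ μs.
Leg 3: γ = 144.2; Δt_3 = 144.2 × 393 = 5.667×10⁴ μs.
Leg 4: 128 μs is already measured in the lab frame.
Total: 156.0 + 2.116×10⁴ + 5.667×10⁴ + 128.0 μs.

Δt = 7.81×10⁴ μs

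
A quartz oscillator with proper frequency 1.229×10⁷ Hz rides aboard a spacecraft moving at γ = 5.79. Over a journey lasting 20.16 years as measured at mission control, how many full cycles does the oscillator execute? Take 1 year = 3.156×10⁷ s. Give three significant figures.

γ = 5.79
The oscillator's own cycle count is N = f × τ where τ is the proper time aboard the spacecraft. τ = Δt/γ = 20.16/5.790 = 3.482 years = 1.099×10⁸ s.
N = 1.229×10⁷ × 1.099×10⁸ = 1.351×10¹⁵.

N = 1.35×10¹⁵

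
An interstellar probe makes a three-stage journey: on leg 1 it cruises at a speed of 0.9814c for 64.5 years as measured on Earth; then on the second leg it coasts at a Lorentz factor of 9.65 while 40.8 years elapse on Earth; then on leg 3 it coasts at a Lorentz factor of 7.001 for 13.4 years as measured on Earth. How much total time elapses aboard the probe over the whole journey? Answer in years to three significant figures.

Leg 1: γ = 1/√(1 − 0.9814²) = 1/√0.03685 = 5.209; τ_1 = 64.5/5.209 = 12.38 years.
Leg 2: γ = 9.65; τ_2 = 40.8/9.650 = 4.228 years.
Leg 3: γ = 7.001; τ_3 = 13.4/7.001 = 1.914 years.
Total: 12.38 + 4.228 + 1.914 years.

τ = 18.5 years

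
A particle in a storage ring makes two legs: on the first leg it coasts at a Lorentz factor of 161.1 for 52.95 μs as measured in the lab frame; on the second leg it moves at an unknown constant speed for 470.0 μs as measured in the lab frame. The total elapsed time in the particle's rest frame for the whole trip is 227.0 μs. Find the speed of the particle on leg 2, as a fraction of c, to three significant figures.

Leg 1: γ = 161.1; τ_1 = 52.95/161.1 = 0.3287 μs.
Leg 2: speed unknown; τ_2 = 470.0/γ_2.
Total proper time: 0.3287 + τ_2 = 227.0, so τ_2 = 227.0 − 0.3287 = 226.7 μs.
γ_2 = 470.0/226.7 = 2.073; β = √(1 − 1/γ²) = √0.7674.

β = 0.876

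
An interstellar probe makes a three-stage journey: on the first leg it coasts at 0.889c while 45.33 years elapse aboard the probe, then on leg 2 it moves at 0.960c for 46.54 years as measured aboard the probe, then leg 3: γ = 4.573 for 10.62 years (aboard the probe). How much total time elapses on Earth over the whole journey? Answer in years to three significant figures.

Leg 1: γ = 1/√(1 − 0.889²) = 1/√0.2097 = 2.184; Δt_1 = 2.184 × 45.33 = 98.99 years.
Leg 2: γ = 1/√(1 − 0.960²) = 25/7 ≈ 3.571; Δt_2 = 3.571 × 46.54 = 166.2 years.
Leg 3: γ = 4.573; Δt_3 = 4.573 × 10.62 = 48.57 years.
Total: 98.99 + 166.2 + 48.57 years.

Δt = 314 years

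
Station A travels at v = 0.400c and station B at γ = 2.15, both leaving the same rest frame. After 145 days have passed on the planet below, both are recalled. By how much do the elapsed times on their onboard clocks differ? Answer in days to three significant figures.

|τ_A − τ_B| = 65.5 days

A: γ = 1/√(1 − 0.400²) = 1/√0.8400 = 1.091; τ_A = 145/1.091 = 132.9 days.
B: γ = 2.15; τ_B = 145/2.150 = 67.44 days.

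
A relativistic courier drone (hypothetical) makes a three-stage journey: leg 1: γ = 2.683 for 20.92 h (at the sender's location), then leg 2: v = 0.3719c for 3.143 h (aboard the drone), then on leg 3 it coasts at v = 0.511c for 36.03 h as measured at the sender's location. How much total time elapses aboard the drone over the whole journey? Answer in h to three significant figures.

τ = 41.9 h

Leg 1: γ = 2.683; τ_1 = 20.92/2.683 = 7.797 h.
Leg 2: 3.143 h is already measured aboard the drone.
Leg 3: γ = 1/√(1 − 0.511²) = 1/√0.7389 = 1.163; τ_3 = 36.03/1.163 = 30.97 h.
Total: 7.797 + 3.143 + 30.97 h.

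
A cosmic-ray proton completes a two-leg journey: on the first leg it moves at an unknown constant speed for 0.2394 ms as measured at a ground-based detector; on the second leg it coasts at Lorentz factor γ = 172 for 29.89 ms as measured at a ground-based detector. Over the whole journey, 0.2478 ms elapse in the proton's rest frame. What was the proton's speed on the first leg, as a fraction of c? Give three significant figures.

Leg 1: speed unknown; τ_1 = 0.2394/γ_1.
Leg 2: γ = 172; τ_2 = 29.89/172.0 = 0.1738 ms.
Total proper time: τ_1 + 0.1738 = 0.2478, so τ_1 = 0.2478 − 0.1738 = 0.07402 ms.
γ_1 = 0.2394/0.07402 = 3.234; β = √(1 − 1/γ²) = √0.9044.

β = 0.951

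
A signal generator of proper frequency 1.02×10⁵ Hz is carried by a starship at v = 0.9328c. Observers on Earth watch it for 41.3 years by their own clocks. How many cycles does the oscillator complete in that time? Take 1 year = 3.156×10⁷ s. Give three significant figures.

N = 4.79×10¹³

γ = 1/√(1 − 0.9328²) = 1/√0.1299 = 2.775
During 41.3 years of lab time, the oscillator's proper time advances by τ = Δt/γ = 41.3/2.775 = 14.88 years = 4.697×10⁸ s.
N = f × τ = 1.02×10⁵ × 4.697×10⁸ = 4.791×10¹³.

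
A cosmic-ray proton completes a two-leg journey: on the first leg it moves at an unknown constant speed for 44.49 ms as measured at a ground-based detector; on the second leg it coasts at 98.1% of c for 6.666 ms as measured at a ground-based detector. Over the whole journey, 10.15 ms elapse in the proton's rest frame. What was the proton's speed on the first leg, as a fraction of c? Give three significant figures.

Leg 1: speed unknown; τ_1 = 44.49/γ_1.
Leg 2: β = 0.981; γ = 1/√(1 − 0.981²) = 1/√0.03764 = 5.154; τ_2 = 6.666/5.154 = 1.293 ms.
Total proper time: τ_1 + 1.293 = 10.15, so τ_1 = 10.15 − 1.293 = 8.857 ms.
γ_1 = 44.49/8.857 = 5.023; β = √(1 − 1/γ²) = √0.9604.

β = 0.980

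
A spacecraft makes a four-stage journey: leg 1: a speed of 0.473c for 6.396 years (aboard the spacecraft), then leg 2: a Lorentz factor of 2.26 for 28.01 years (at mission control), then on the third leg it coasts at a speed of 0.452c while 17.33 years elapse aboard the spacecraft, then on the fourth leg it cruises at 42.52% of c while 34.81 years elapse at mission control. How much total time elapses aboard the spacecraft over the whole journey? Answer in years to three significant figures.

τ = 67.6 years

Leg 1: 6.396 years is already measured aboard the spacecraft.
Leg 2: γ = 2.26; τ_2 = 28.01/2.260 = 12.39 years.
Leg 3: 17.33 years is already measured aboard the spacecraft.
Leg 4: β = 0.4252; γ = 1/√(1 − 0.4252²) = 1/√0.8192 = 1.105; τ_4 = 34.81/1.105 = 31.51 years.
Total: 6.396 + 12.39 + 17.33 + 31.51 years.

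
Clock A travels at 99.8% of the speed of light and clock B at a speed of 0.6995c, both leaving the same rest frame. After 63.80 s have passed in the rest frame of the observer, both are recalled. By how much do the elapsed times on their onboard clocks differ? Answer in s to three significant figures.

A: β = 0.998; γ = 1/√(1 − 0.998²) = 1/√0.003996 = 15.82; τ_A = 63.80/15.82 = 4.033 s.
B: γ = 1/√(1 − 0.6995²) = 1/√0.5107 = 1.399; τ_B = 63.80/1.399 = 45.59 s.

|τ_A − τ_B| = 41.6 s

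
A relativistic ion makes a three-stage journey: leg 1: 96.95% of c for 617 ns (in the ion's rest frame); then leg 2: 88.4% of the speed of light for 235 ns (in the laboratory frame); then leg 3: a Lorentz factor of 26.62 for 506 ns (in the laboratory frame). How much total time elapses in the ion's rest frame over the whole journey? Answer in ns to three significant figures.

Leg 1: 617 ns is already measured in the ion's rest frame.
Leg 2: β = 0.884; γ = 1/√(1 − 0.884²) = 1/√0.2185 = 2.139; τ_2 = 235/2.139 = 109.9 ns.
Leg 3: γ = 26.62; τ_3 = 506/26.62 = 19.01 ns.
Total: 617.0 + 109.9 + 19.01 ns.

τ = 746 ns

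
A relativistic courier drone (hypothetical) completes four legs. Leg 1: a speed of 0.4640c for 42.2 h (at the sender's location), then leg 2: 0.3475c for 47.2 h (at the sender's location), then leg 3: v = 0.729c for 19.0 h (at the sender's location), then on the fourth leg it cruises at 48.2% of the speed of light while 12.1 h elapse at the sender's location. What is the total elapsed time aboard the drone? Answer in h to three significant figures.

Leg 1: γ = 1/√(1 − 0.4640²) = 1/√0.7847 = 1.129; τ_1 = 42.2/1.129 = 37.38 h.
Leg 2: γ = 1/√(1 − 0.3475²) = 1/√0.8792 = 1.066; τ_2 = 47.2/1.066 = 44.26 h.
Leg 3: γ = 1/√(1 − 0.729²) = 1/√0.4686 = 1.461; τ_3 = 19.0/1.461 = 13.01 h.
Leg 4: β = 0.482; γ = 1/√(1 − 0.482²) = 1/√0.7677 = 1.141; τ_4 = 12.1/1.141 = 10.60 h.
Total: 37.38 + 44.26 + 13.01 + 10.60 h.

τ = 105 h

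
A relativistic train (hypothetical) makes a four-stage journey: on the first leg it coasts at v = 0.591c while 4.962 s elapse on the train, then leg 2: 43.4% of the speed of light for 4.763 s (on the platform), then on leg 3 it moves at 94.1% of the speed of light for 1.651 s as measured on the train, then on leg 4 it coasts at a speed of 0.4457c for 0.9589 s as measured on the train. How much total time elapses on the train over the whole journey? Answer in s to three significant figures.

Leg 1: 4.962 s is already measured on the train.
Leg 2: β = 0.434; γ = 1/√(1 − 0.434²) = 1/√0.8116 = 1.110; τ_2 = 4.763/1.110 = 4.291 s.
Leg 3: 1.651 s is already measured on the train.
Leg 4: 0.9589 s is already measured on the train.
Total: 4.962 + 4.291 + 1.651 + 0.9589 s.

τ = 11.9 s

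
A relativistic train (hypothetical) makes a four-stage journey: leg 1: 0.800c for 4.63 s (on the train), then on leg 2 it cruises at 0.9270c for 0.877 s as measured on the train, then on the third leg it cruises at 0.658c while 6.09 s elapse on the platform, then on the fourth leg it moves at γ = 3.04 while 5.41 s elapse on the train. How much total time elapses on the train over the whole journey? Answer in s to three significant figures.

τ = 15.5 s

Leg 1: 4.63 s is already measured on the train.
Leg 2: 0.877 s is already measured on the train.
Leg 3: γ = 1/√(1 − 0.658²) = 1/√0.5670 = 1.328; τ_3 = 6.09/1.328 = 4.586 s.
Leg 4: 5.41 s is already measured on the train.
Total: 4.630 + 0.8770 + 4.586 + 5.410 s.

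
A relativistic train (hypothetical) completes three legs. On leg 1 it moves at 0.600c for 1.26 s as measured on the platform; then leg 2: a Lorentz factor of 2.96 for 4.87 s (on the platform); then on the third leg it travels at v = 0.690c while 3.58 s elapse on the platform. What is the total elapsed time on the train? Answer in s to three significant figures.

τ = 5.24 s

Leg 1: γ = 1/√(1 − 0.600²) = 5/4 = 1.250; τ_1 = 1.26/1.250 = 1.008 s.
Leg 2: γ = 2.96; τ_2 = 4.87/2.960 = 1.645 s.
Leg 3: γ = 1/√(1 − 0.690²) = 1/√0.5239 = 1.382; τ_3 = 3.58/1.382 = 2.591 s.
Total: 1.008 + 1.645 + 2.591 s.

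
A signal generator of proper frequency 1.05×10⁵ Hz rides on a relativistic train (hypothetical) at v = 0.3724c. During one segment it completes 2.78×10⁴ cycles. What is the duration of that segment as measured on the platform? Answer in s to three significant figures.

γ = 1/√(1 − 0.3724²) = 1/√0.8613 = 1.078
Proper time for N cycles: τ = N/f = 2.78×10⁴/(1.05×10⁵) = 2.648×10⁻¹ s = 0.2648 s.
Lab-frame duration Δt = γτ = 1.078 × 0.2648 = 0.2853 s.

Δt = 0.285 s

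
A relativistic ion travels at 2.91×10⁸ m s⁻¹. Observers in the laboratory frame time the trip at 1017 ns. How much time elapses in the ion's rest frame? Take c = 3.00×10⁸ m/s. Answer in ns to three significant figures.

τ = 247 ns

β = 2.91×10⁸/3.00×10⁸ = 0.9700; γ = 1/√(1 − 0.9700²) = 4.113
The interval measured in the laboratory frame is the dilated one; the clock in the ion's rest frame measures the proper time τ = Δt/γ = 1017/4.113 ns.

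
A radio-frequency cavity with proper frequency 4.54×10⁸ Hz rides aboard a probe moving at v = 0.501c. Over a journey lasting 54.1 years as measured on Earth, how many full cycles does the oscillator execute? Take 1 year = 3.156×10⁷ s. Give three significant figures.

N = 6.71×10¹⁷

γ = 1/√(1 − 0.501²) = 1/√0.7490 = 1.155
The oscillator's own cycle count is N = f × τ where τ is the proper time aboard the probe. τ = Δt/γ = 54.1/1.155 = 46.82 years = 1.478×10⁹ s.
N = 4.54×10⁸ × 1.478×10⁹ = 6.709×10¹⁷.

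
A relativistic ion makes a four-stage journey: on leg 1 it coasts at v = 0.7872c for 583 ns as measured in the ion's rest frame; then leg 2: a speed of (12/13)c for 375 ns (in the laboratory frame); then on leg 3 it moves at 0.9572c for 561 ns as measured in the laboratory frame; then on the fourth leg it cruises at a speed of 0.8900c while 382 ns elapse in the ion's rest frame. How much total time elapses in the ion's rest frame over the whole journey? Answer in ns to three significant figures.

τ = 1270 ns

Leg 1: 583 ns is already measured in the ion's rest frame.
Leg 2: γ = 1/√(1 − (12/13)²) = 13/5 = 2.600; τ_2 = 375/2.600 = 144.2 ns.
Leg 3: γ = 1/√(1 − 0.9572²) = 1/√0.08377 = 3.455; τ_3 = 561/3.455 = 162.4 ns.
Leg 4: 382 ns is already measured in the ion's rest frame.
Total: 583.0 + 144.2 + 162.4 + 382.0 ns.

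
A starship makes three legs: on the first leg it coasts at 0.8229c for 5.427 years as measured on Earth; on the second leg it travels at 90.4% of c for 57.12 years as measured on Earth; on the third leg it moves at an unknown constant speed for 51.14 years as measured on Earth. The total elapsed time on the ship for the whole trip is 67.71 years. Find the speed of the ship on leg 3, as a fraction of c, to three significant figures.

Leg 1: γ = 1/√(1 − 0.8229²) = 1/√0.3228 = 1.760; τ_1 = 5.427/1.760 = 3.084 years.
Leg 2: β = 0.904; γ = 1/√(1 − 0.904²) = 1/√0.1828 = 2.339; τ_2 = 57.12/2.339 = 24.42 years.
Leg 3: speed unknown; τ_3 = 51.14/γ_3.
Total proper time: 3.084 + 24.42 + τ_3 = 67.71, so τ_3 = 67.71 − 27.50 = 40.21 years.
γ_3 = 51.14/40.21 = 1.272; β = √(1 − 1/γ²) = √0.3819.

β = 0.618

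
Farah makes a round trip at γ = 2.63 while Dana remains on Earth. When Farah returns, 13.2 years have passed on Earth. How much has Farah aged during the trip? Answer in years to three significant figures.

γ = 2.63
Farah's clock measures proper time along the trip: τ = Δt/γ = 13.2/2.630 years.

τ = 5.02 years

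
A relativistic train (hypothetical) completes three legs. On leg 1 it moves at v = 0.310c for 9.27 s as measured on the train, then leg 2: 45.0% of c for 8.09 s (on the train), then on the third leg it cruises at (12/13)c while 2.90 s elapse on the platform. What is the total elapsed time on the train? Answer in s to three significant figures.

Leg 1: 9.27 s is already measured on the train.
Leg 2: 8.09 s is already measured on the train.
Leg 3: γ = 1/√(1 − (12/13)²) = 13/5 = 2.600; τ_3 = 2.90/2.600 = 1.115 s.
Total: 9.270 + 8.090 + 1.115 s.

τ = 18.5 s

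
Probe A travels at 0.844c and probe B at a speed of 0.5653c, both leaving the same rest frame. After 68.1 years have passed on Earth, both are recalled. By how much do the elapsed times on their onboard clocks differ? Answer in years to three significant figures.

|τ_A − τ_B| = 19.6 years

A: γ = 1/√(1 − 0.844²) = 1/√0.2877 = 1.864; τ_A = 68.1/1.864 = 36.52 years.
B: γ = 1/√(1 − 0.5653²) = 1/√0.6804 = 1.212; τ_B = 68.1/1.212 = 56.17 years.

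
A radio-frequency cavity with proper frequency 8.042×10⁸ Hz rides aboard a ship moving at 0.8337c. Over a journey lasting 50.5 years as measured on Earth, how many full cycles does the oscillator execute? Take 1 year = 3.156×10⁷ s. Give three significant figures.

N = 7.08×10¹⁷

γ = 1/√(1 − 0.8337²) = 1/√0.3049 = 1.811
The oscillator's own cycle count is N = f × τ where τ is the proper time on the ship. τ = Δt/γ = 50.5/1.811 = 27.89 years = 8.801×10⁸ s.
N = 8.042×10⁸ × 8.801×10⁸ = 7.078×10¹⁷.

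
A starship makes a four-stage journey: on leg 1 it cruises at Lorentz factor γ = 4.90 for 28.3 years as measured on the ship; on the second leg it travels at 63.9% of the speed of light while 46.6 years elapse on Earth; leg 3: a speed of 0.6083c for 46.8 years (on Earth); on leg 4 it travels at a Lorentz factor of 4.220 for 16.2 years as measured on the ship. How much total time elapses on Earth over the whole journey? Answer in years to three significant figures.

Leg 1: γ = 4.90; Δt_1 = 4.900 × 28.3 = 138.7 years.
Leg 2: 46.6 years is already measured on Earth.
Leg 3: 46.8 years is already measured on Earth.
Leg 4: γ = 4.220; Δt_4 = 4.220 × 16.2 = 68.36 years.
Total: 138.7 + 46.60 + 46.80 + 68.36 years.

Δt = 300 years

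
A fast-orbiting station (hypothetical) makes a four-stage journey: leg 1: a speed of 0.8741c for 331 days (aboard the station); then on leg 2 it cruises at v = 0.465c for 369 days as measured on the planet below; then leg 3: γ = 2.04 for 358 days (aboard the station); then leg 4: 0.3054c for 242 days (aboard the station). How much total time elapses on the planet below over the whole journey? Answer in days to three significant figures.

Leg 1: γ = 1/√(1 − 0.8741²) = 1/√0.2359 = 2.059; Δt_1 = 2.059 × 331 = 681.4 days.
Leg 2: 369 days is already measured on the planet below.
Leg 3: γ = 2.04; Δt_3 = 2.040 × 358 = 730.3 days.
Leg 4: γ = 1/√(1 − 0.3054²) = 1/√0.9067 = 1.050; Δt_4 = 1.050 × 242 = 254.1 days.
Total: 681.4 + 369.0 + 730.3 + 254.1 days.

Δt = 2030 days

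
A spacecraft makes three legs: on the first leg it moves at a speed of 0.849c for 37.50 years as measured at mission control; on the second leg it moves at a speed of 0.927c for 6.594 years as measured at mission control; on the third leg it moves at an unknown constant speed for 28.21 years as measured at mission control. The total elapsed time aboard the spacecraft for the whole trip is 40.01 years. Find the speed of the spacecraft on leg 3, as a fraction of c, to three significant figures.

β = 0.778

Leg 1: γ = 1/√(1 − 0.849²) = 1/√0.2792 = 1.893; τ_1 = 37.50/1.893 = 19.81 years.
Leg 2: γ = 1/√(1 − 0.927²) = 1/√0.1407 = 2.666; τ_2 = 6.594/2.666 = 2.473 years.
Leg 3: speed unknown; τ_3 = 28.21/γ_3.
Total proper time: 19.81 + 2.473 + τ_3 = 40.01, so τ_3 = 40.01 − 22.29 = 17.72 years.
γ_3 = 28.21/17.72 = 1.592; β = √(1 − 1/γ²) = √0.6053.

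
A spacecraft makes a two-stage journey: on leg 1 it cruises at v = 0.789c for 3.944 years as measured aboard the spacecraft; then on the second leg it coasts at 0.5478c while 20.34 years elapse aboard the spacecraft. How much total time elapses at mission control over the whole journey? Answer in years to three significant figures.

Δt = 30.7 years

Leg 1: γ = 1/√(1 − 0.789²) = 1/√0.3775 = 1.628; Δt_1 = 1.628 × 3.944 = 6.419 years.
Leg 2: γ = 1/√(1 − 0.5478²) = 1/√0.6999 = 1.195; Δt_2 = 1.195 × 20.34 = 24.31 years.
Total: 6.419 + 24.31 years.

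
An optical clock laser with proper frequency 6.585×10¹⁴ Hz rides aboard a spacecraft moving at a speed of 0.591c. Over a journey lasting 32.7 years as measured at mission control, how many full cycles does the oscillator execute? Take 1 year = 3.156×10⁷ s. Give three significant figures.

γ = 1/√(1 − 0.591²) = 1/√0.6507 = 1.240
The oscillator's own cycle count is N = f × τ where τ is the proper time aboard the spacecraft. τ = Δt/γ = 32.7/1.240 = 26.38 years = 8.325×10⁸ s.
N = 6.585×10¹⁴ × 8.325×10⁸ = 5.482×10²³.

N = 5.48×10²³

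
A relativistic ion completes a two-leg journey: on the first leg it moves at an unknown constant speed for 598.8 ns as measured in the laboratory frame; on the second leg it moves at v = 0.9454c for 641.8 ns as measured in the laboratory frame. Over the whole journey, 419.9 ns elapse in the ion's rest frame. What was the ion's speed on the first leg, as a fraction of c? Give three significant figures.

Leg 1: speed unknown; τ_1 = 598.8/γ_1.
Leg 2: γ = 1/√(1 − 0.9454²) = 1/√0.1062 = 3.068; τ_2 = 641.8/3.068 = 209.2 ns.
Total proper time: τ_1 + 209.2 = 419.9, so τ_1 = 419.9 − 209.2 = 210.7 ns.
γ_1 = 598.8/210.7 = 2.842; β = √(1 − 1/γ²) = √0.8762.

β = 0.936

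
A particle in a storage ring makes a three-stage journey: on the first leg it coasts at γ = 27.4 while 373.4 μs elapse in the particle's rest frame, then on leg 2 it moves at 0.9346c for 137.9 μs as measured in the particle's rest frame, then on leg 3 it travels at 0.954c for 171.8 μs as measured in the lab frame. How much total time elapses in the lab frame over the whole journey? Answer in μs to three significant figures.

Δt = 1.08×10⁴ μs

Leg 1: γ = 27.4; Δt_1 = 27.40 × 373.4 = 1.023×10⁴ μs.
Leg 2: γ = 1/√(1 − 0.9346²) = 1/√0.1265 = 2.811; Δt_2 = 2.811 × 137.9 = 387.7 μs.
Leg 3: 171.8 μs is already measured in the lab frame.
Total: 1.023×10⁴ + 387.7 + 171.8 μs.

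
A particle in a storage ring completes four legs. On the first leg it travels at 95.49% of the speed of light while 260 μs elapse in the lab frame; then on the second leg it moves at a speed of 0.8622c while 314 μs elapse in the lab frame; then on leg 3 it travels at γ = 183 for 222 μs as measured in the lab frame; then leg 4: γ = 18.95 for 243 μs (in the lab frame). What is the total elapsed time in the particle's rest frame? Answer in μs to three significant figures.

τ = 250 μs

Leg 1: β = 0.9549; γ = 1/√(1 − 0.9549²) = 1/√0.08817 = 3.368; τ_1 = 260/3.368 = 77.20 μs.
Leg 2: γ = 1/√(1 − 0.8622²) = 1/√0.2566 = 1.974; τ_2 = 314/1.974 = 159.1 μs.
Leg 3: γ = 183; τ_3 = 222/183.0 = 1.213 μs.
Leg 4: γ = 18.95; τ_4 = 243/18.95 = 12.82 μs.
Total: 77.20 + 159.1 + 1.213 + 12.82 μs.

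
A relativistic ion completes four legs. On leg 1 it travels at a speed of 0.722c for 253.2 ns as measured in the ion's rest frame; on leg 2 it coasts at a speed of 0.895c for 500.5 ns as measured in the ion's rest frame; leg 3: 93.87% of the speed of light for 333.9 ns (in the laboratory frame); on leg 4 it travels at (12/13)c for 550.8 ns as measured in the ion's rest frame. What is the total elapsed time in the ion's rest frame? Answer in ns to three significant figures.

Leg 1: 253.2 ns is already measured in the ion's rest frame.
Leg 2: 500.5 ns is already measured in the ion's rest frame.
Leg 3: β = 0.9387; γ = 1/√(1 − 0.9387²) = 1/√0.1188 = 2.901; τ_3 = 333.9/2.901 = 115.1 ns.
Leg 4: 550.8 ns is already measured in the ion's rest frame.
Total: 253.2 + 500.5 + 115.1 + 550.8 ns.

τ = 1420 ns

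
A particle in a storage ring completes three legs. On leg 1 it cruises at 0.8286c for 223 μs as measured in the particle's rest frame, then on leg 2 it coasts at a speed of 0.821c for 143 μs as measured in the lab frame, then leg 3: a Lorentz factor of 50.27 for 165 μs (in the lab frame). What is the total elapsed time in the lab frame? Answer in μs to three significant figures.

Δt = 706 μs

Leg 1: γ = 1/√(1 − 0.8286²) = 1/√0.3134 = 1.786; Δt_1 = 1.786 × 223 = 398.3 μs.
Leg 2: 143 μs is already measured in the lab frame.
Leg 3: 165 μs is already measured in the lab frame.
Total: 398.3 + 143.0 + 165.0 μs.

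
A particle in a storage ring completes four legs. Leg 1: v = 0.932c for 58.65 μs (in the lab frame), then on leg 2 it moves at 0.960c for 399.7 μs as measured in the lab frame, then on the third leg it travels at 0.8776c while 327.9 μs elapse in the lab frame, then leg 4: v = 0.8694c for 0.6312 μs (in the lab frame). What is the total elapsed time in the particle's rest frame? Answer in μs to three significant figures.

τ = 291 μs

Leg 1: γ = 1/√(1 − 0.932²) = 1/√0.1314 = 2.759; τ_1 = 58.65/2.759 = 21.26 μs.
Leg 2: γ = 1/√(1 − 0.960²) = 25/7 ≈ 3.571; τ_2 = 399.7/3.571 = 111.9 μs.
Leg 3: γ = 1/√(1 − 0.8776²) = 1/√0.2298 = 2.086; τ_3 = 327.9/2.086 = 157.2 μs.
Leg 4: γ = 1/√(1 − 0.8694²) = 1/√0.2441 = 2.024; τ_4 = 0.6312/2.024 = 0.3119 μs.
Total: 21.26 + 111.9 + 157.2 + 0.3119 μs.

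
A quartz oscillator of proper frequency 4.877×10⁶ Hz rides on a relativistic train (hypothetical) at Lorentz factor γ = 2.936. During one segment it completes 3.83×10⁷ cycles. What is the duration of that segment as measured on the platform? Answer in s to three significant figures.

Δt = 23.1 s

γ = 2.936
Proper time for N cycles: τ = N/f = 3.83×10⁷/(4.877×10⁶) = 7.853×10⁰ s = 7.853 s.
Lab-frame duration Δt = γτ = 2.936 × 7.853 = 23.06 s.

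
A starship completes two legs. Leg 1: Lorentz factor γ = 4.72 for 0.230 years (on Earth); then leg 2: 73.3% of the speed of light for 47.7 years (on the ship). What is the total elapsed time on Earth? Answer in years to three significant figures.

Δt = 70.4 years

Leg 1: 0.230 years is already measured on Earth.
Leg 2: β = 0.733; γ = 1/√(1 − 0.733²) = 1/√0.4627 = 1.470; Δt_2 = 1.470 × 47.7 = 70.12 years.
Total: 0.2300 + 70.12 years.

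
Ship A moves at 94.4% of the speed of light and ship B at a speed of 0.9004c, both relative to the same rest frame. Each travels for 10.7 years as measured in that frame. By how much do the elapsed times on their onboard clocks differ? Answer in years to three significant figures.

|τ_A − τ_B| = 1.12 years

A: β = 0.944; γ = 1/√(1 − 0.944²) = 1/√0.1089 = 3.031; τ_A = 10.7/3.031 = 3.530 years.
B: γ = 1/√(1 − 0.9004²) = 1/√0.1893 = 2.299; τ_B = 10.7/2.299 = 4.655 years.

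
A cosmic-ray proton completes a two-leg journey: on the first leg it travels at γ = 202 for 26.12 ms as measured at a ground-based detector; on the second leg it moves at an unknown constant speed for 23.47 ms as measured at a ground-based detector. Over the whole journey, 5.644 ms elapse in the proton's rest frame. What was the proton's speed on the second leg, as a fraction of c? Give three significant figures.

β = 0.972

Leg 1: γ = 202; τ_1 = 26.12/202.0 = 0.1293 ms.
Leg 2: speed unknown; τ_2 = 23.47/γ_2.
Total proper time: 0.1293 + τ_2 = 5.644, so τ_2 = 5.644 − 0.1293 = 5.515 ms.
γ_2 = 23.47/5.515 = 4.256; β = √(1 − 1/γ²) = √0.9448.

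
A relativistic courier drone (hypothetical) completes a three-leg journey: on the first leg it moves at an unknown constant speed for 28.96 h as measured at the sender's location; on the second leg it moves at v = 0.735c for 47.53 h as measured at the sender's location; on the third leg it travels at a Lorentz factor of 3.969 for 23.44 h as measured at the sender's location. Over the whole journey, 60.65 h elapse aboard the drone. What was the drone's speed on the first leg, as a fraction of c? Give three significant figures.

Leg 1: speed unknown; τ_1 = 28.96/γ_1.
Leg 2: γ = 1/√(1 − 0.735²) = 1/√0.4598 = 1.475; τ_2 = 47.53/1.475 = 32.23 h.
Leg 3: γ = 3.969; τ_3 = 23.44/3.969 = 5.906 h.
Total proper time: τ_1 + 32.23 + 5.906 = 60.65, so τ_1 = 60.65 − 38.13 = 22.52 h.
γ_1 = 28.96/22.52 = 1.286; β = √(1 − 1/γ²) = √0.3955.

β = 0.629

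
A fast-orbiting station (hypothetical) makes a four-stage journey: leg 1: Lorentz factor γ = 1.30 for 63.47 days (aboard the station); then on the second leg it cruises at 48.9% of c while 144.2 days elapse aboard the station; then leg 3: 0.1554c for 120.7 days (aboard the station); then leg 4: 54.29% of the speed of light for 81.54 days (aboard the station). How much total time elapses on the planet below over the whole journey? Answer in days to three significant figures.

Δt = 467 days

Leg 1: γ = 1.30; Δt_1 = 1.300 × 63.47 = 82.51 days.
Leg 2: β = 0.489; γ = 1/√(1 − 0.489²) = 1/√0.7609 = 1.146; Δt_2 = 1.146 × 144.2 = 165.3 days.
Leg 3: γ = 1/√(1 − 0.1554²) = 1/√0.9759 = 1.012; Δt_3 = 1.012 × 120.7 = 122.2 days.
Leg 4: β = 0.5429; γ = 1/√(1 − 0.5429²) = 1/√0.7053 = 1.191; Δt_4 = 1.191 × 81.54 = 97.09 days.
Total: 82.51 + 165.3 + 122.2 + 97.09 days.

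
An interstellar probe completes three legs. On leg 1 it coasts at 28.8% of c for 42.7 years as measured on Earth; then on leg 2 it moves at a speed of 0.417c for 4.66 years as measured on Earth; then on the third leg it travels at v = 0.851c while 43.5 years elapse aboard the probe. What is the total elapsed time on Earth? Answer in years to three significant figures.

Δt = 130 years

Leg 1: 42.7 years is already measured on Earth.
Leg 2: 4.66 years is already measured on Earth.
Leg 3: γ = 1/√(1 − 0.851²) = 1/√0.2758 = 1.904; Δt_3 = 1.904 × 43.5 = 82.83 years.
Total: 42.70 + 4.660 + 82.83 years.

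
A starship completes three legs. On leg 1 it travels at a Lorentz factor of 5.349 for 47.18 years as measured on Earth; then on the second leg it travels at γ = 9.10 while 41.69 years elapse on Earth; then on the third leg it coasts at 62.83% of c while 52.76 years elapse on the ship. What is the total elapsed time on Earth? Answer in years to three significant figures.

Δt = 157 years

Leg 1: 47.18 years is already measured on Earth.
Leg 2: 41.69 years is already measured on Earth.
Leg 3: β = 0.6283; γ = 1/√(1 − 0.6283²) = 1/√0.6052 = 1.285; Δt_3 = 1.285 × 52.76 = 67.82 years.
Total: 47.18 + 41.69 + 67.82 years.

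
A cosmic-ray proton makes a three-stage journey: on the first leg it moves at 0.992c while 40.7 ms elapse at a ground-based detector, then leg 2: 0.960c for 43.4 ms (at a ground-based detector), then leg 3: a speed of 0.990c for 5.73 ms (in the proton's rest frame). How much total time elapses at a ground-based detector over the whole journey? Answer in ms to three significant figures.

Leg 1: 40.7 ms is already measured at a ground-based detector.
Leg 2: 43.4 ms is already measured at a ground-based detector.
Leg 3: γ = 1/√(1 − 0.990²) = 1/√0.01990 = 7.089; Δt_3 = 7.089 × 5.73 = 40.62 ms.
Total: 40.70 + 43.40 + 40.62 ms.

Δt = 125 ms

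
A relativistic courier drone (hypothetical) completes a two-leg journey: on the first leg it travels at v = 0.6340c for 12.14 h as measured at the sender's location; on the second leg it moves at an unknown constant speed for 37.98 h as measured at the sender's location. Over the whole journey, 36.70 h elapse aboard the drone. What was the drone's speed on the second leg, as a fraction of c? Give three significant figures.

Leg 1: γ = 1/√(1 − 0.6340²) = 1/√0.5980 = 1.293; τ_1 = 12.14/1.293 = 9.388 h.
Leg 2: speed unknown; τ_2 = 37.98/γ_2.
Total proper time: 9.388 + τ_2 = 36.70, so τ_2 = 36.70 − 9.388 = 27.31 h.
γ_2 = 37.98/27.31 = 1.391; β = √(1 − 1/γ²) = √0.4829.

β = 0.695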